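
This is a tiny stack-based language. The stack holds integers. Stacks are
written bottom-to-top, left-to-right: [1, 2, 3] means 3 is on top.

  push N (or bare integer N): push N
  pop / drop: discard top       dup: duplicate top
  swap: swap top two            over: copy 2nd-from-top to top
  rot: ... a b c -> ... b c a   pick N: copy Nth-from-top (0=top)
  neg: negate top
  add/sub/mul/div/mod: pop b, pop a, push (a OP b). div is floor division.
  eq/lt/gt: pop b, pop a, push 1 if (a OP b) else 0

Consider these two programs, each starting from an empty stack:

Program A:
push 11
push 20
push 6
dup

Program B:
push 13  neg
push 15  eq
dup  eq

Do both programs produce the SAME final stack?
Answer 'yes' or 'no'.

Program A trace:
  After 'push 11': [11]
  After 'push 20': [11, 20]
  After 'push 6': [11, 20, 6]
  After 'dup': [11, 20, 6, 6]
Program A final stack: [11, 20, 6, 6]

Program B trace:
  After 'push 13': [13]
  After 'neg': [-13]
  After 'push 15': [-13, 15]
  After 'eq': [0]
  After 'dup': [0, 0]
  After 'eq': [1]
Program B final stack: [1]
Same: no

Answer: no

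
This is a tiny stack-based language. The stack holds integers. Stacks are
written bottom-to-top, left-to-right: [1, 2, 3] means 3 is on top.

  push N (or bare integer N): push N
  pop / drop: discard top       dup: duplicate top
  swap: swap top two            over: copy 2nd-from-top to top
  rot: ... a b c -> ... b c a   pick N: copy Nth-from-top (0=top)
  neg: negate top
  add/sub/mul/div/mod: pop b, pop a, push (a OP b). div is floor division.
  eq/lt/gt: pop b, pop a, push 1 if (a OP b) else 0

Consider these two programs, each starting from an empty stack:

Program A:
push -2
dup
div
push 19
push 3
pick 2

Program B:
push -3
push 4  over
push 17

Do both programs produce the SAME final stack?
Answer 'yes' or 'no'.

Program A trace:
  After 'push -2': [-2]
  After 'dup': [-2, -2]
  After 'div': [1]
  After 'push 19': [1, 19]
  After 'push 3': [1, 19, 3]
  After 'pick 2': [1, 19, 3, 1]
Program A final stack: [1, 19, 3, 1]

Program B trace:
  After 'push -3': [-3]
  After 'push 4': [-3, 4]
  After 'over': [-3, 4, -3]
  After 'push 17': [-3, 4, -3, 17]
Program B final stack: [-3, 4, -3, 17]
Same: no

Answer: no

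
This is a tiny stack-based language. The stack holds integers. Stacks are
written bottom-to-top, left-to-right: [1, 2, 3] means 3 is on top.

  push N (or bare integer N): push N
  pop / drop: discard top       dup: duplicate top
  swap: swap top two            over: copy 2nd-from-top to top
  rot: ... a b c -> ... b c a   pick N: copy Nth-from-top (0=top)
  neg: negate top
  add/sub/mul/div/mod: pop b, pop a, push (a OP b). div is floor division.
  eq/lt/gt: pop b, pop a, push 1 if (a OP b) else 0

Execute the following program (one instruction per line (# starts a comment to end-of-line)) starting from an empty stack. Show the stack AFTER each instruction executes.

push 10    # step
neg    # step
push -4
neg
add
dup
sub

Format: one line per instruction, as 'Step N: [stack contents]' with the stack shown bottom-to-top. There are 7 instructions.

Step 1: [10]
Step 2: [-10]
Step 3: [-10, -4]
Step 4: [-10, 4]
Step 5: [-6]
Step 6: [-6, -6]
Step 7: [0]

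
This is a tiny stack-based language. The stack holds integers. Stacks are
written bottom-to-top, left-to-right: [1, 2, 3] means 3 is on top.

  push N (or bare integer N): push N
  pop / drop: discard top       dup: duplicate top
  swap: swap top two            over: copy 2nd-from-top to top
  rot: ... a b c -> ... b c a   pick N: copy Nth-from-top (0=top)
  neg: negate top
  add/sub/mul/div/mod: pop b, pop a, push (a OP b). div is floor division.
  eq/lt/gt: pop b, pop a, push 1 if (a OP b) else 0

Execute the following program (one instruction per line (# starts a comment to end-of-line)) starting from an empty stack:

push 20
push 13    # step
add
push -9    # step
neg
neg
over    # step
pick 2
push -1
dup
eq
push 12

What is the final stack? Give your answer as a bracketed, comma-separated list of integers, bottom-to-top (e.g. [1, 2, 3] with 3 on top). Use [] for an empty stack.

After 'push 20': [20]
After 'push 13': [20, 13]
After 'add': [33]
After 'push -9': [33, -9]
After 'neg': [33, 9]
After 'neg': [33, -9]
After 'over': [33, -9, 33]
After 'pick 2': [33, -9, 33, 33]
After 'push -1': [33, -9, 33, 33, -1]
After 'dup': [33, -9, 33, 33, -1, -1]
After 'eq': [33, -9, 33, 33, 1]
After 'push 12': [33, -9, 33, 33, 1, 12]

Answer: [33, -9, 33, 33, 1, 12]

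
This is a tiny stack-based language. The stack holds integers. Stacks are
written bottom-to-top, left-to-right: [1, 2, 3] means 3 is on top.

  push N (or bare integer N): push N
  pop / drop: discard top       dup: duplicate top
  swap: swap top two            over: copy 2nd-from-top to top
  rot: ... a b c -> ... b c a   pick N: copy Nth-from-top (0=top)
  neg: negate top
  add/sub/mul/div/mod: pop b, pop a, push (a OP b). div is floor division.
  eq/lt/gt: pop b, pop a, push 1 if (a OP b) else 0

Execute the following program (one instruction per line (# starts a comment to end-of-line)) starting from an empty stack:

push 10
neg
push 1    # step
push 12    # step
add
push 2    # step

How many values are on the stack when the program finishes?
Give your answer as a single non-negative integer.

After 'push 10': stack = [10] (depth 1)
After 'neg': stack = [-10] (depth 1)
After 'push 1': stack = [-10, 1] (depth 2)
After 'push 12': stack = [-10, 1, 12] (depth 3)
After 'add': stack = [-10, 13] (depth 2)
After 'push 2': stack = [-10, 13, 2] (depth 3)

Answer: 3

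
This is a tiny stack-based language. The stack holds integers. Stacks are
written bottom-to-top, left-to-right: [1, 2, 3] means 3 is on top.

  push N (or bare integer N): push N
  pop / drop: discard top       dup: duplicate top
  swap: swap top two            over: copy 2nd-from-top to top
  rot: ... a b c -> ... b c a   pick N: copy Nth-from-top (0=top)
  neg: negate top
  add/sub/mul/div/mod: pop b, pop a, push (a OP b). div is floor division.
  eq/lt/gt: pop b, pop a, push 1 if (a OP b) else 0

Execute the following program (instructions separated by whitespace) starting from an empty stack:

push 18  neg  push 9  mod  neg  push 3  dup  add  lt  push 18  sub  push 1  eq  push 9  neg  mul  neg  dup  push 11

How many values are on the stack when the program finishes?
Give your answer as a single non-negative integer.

After 'push 18': stack = [18] (depth 1)
After 'neg': stack = [-18] (depth 1)
After 'push 9': stack = [-18, 9] (depth 2)
After 'mod': stack = [0] (depth 1)
After 'neg': stack = [0] (depth 1)
After 'push 3': stack = [0, 3] (depth 2)
After 'dup': stack = [0, 3, 3] (depth 3)
After 'add': stack = [0, 6] (depth 2)
After 'lt': stack = [1] (depth 1)
After 'push 18': stack = [1, 18] (depth 2)
After 'sub': stack = [-17] (depth 1)
After 'push 1': stack = [-17, 1] (depth 2)
After 'eq': stack = [0] (depth 1)
After 'push 9': stack = [0, 9] (depth 2)
After 'neg': stack = [0, -9] (depth 2)
After 'mul': stack = [0] (depth 1)
After 'neg': stack = [0] (depth 1)
After 'dup': stack = [0, 0] (depth 2)
After 'push 11': stack = [0, 0, 11] (depth 3)

Answer: 3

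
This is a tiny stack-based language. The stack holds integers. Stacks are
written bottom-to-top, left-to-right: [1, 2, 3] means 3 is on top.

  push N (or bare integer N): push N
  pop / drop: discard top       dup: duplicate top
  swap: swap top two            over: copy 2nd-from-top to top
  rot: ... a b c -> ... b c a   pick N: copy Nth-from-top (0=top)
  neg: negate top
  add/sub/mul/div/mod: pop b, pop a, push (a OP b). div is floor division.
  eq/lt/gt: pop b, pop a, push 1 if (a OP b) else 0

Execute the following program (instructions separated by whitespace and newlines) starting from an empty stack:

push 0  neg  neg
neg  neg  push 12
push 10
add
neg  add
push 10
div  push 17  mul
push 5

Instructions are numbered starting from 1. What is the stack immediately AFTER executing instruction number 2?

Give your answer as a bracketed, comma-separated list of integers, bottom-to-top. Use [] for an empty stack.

Answer: [0]

Derivation:
Step 1 ('push 0'): [0]
Step 2 ('neg'): [0]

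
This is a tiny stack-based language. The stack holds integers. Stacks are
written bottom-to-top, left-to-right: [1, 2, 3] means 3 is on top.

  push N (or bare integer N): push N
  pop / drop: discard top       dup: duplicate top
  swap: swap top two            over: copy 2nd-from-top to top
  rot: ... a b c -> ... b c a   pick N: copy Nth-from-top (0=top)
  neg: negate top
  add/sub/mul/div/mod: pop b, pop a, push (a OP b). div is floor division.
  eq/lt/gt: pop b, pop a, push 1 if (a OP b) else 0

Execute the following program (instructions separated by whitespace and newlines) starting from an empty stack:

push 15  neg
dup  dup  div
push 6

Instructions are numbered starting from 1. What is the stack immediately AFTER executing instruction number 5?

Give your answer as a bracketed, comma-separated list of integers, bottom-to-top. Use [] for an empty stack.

Step 1 ('push 15'): [15]
Step 2 ('neg'): [-15]
Step 3 ('dup'): [-15, -15]
Step 4 ('dup'): [-15, -15, -15]
Step 5 ('div'): [-15, 1]

Answer: [-15, 1]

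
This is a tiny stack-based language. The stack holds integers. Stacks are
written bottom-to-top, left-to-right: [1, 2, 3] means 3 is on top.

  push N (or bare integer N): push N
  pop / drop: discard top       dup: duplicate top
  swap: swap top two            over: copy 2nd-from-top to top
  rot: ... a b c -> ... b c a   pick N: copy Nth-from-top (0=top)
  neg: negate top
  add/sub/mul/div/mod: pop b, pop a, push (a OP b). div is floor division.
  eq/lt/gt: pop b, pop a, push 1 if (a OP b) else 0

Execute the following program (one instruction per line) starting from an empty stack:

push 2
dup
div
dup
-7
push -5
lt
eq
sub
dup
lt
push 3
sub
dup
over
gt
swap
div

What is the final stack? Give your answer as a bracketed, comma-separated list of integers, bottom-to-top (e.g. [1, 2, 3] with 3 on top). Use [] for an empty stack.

After 'push 2': [2]
After 'dup': [2, 2]
After 'div': [1]
After 'dup': [1, 1]
After 'push -7': [1, 1, -7]
After 'push -5': [1, 1, -7, -5]
After 'lt': [1, 1, 1]
After 'eq': [1, 1]
After 'sub': [0]
After 'dup': [0, 0]
After 'lt': [0]
After 'push 3': [0, 3]
After 'sub': [-3]
After 'dup': [-3, -3]
After 'over': [-3, -3, -3]
After 'gt': [-3, 0]
After 'swap': [0, -3]
After 'div': [0]

Answer: [0]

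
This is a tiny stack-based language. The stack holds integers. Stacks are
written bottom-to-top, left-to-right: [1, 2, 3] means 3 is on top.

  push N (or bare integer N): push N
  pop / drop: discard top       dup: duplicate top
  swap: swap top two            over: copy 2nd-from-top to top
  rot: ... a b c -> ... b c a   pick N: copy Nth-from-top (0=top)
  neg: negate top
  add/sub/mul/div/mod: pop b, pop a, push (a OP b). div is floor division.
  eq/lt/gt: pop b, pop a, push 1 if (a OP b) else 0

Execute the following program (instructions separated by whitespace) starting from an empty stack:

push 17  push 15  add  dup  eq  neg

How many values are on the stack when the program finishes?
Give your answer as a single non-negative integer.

After 'push 17': stack = [17] (depth 1)
After 'push 15': stack = [17, 15] (depth 2)
After 'add': stack = [32] (depth 1)
After 'dup': stack = [32, 32] (depth 2)
After 'eq': stack = [1] (depth 1)
After 'neg': stack = [-1] (depth 1)

Answer: 1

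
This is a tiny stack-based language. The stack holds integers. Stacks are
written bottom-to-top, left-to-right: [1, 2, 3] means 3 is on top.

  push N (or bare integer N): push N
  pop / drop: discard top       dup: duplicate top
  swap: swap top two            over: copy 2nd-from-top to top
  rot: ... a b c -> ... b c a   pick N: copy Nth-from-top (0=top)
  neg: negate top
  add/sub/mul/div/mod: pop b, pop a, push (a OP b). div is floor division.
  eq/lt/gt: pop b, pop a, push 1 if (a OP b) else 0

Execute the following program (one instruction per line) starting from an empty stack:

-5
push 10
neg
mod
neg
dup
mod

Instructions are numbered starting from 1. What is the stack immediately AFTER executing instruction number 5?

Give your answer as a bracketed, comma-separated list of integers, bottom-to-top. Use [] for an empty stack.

Answer: [5]

Derivation:
Step 1 ('-5'): [-5]
Step 2 ('push 10'): [-5, 10]
Step 3 ('neg'): [-5, -10]
Step 4 ('mod'): [-5]
Step 5 ('neg'): [5]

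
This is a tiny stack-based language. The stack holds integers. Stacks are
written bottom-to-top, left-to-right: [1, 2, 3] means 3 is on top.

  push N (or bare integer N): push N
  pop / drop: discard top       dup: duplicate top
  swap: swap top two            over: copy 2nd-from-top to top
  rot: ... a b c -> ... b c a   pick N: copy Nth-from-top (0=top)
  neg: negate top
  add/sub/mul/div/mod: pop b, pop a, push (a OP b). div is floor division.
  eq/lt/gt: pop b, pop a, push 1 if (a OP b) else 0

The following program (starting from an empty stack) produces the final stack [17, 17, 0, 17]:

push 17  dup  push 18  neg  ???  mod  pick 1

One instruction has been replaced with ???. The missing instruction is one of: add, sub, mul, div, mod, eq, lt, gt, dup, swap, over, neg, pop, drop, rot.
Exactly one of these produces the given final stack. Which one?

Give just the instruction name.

Stack before ???: [17, 17, -18]
Stack after ???:  [17, 17, -18, -18]
The instruction that transforms [17, 17, -18] -> [17, 17, -18, -18] is: dup

Answer: dup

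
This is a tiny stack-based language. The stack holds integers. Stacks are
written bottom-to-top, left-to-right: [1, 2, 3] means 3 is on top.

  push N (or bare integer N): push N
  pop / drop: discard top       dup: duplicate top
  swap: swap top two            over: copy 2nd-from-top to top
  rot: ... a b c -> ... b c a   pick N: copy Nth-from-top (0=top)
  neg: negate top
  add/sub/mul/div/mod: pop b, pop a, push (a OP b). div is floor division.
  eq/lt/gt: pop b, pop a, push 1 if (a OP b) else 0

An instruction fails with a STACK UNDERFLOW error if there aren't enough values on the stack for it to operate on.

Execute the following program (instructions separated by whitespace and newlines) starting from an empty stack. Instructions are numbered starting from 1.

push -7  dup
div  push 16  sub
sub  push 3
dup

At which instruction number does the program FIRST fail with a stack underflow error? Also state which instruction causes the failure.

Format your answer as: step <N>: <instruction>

Step 1 ('push -7'): stack = [-7], depth = 1
Step 2 ('dup'): stack = [-7, -7], depth = 2
Step 3 ('div'): stack = [1], depth = 1
Step 4 ('push 16'): stack = [1, 16], depth = 2
Step 5 ('sub'): stack = [-15], depth = 1
Step 6 ('sub'): needs 2 value(s) but depth is 1 — STACK UNDERFLOW

Answer: step 6: sub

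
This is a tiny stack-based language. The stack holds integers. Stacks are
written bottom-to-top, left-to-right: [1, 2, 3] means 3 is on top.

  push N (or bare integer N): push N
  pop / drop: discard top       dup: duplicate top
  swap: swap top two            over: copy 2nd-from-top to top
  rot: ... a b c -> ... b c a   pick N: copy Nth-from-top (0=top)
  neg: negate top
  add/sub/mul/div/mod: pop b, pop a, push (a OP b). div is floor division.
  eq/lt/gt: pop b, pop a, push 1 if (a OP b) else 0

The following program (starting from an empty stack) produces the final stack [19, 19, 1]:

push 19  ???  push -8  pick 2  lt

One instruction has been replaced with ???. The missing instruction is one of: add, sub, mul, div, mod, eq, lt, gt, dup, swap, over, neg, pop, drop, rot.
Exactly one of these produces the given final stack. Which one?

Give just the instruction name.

Answer: dup

Derivation:
Stack before ???: [19]
Stack after ???:  [19, 19]
The instruction that transforms [19] -> [19, 19] is: dup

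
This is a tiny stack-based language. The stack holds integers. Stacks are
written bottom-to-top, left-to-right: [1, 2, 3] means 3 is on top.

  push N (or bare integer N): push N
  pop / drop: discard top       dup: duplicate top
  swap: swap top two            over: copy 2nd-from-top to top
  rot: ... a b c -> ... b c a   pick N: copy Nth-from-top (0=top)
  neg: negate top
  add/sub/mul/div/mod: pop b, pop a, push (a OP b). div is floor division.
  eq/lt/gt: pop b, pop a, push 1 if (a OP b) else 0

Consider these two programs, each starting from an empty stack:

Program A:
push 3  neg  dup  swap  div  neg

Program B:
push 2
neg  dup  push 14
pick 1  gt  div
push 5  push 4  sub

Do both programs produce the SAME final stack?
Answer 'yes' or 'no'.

Answer: no

Derivation:
Program A trace:
  After 'push 3': [3]
  After 'neg': [-3]
  After 'dup': [-3, -3]
  After 'swap': [-3, -3]
  After 'div': [1]
  After 'neg': [-1]
Program A final stack: [-1]

Program B trace:
  After 'push 2': [2]
  After 'neg': [-2]
  After 'dup': [-2, -2]
  After 'push 14': [-2, -2, 14]
  After 'pick 1': [-2, -2, 14, -2]
  After 'gt': [-2, -2, 1]
  After 'div': [-2, -2]
  After 'push 5': [-2, -2, 5]
  After 'push 4': [-2, -2, 5, 4]
  After 'sub': [-2, -2, 1]
Program B final stack: [-2, -2, 1]
Same: no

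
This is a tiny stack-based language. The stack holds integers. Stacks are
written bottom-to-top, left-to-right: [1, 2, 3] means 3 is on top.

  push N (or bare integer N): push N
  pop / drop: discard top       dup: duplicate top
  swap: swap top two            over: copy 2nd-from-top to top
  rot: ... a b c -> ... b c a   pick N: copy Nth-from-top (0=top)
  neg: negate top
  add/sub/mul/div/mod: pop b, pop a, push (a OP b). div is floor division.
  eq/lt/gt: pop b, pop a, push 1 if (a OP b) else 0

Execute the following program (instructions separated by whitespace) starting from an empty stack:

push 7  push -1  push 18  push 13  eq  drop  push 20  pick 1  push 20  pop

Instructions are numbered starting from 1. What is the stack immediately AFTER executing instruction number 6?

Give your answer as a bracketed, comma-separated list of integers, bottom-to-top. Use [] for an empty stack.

Answer: [7, -1]

Derivation:
Step 1 ('push 7'): [7]
Step 2 ('push -1'): [7, -1]
Step 3 ('push 18'): [7, -1, 18]
Step 4 ('push 13'): [7, -1, 18, 13]
Step 5 ('eq'): [7, -1, 0]
Step 6 ('drop'): [7, -1]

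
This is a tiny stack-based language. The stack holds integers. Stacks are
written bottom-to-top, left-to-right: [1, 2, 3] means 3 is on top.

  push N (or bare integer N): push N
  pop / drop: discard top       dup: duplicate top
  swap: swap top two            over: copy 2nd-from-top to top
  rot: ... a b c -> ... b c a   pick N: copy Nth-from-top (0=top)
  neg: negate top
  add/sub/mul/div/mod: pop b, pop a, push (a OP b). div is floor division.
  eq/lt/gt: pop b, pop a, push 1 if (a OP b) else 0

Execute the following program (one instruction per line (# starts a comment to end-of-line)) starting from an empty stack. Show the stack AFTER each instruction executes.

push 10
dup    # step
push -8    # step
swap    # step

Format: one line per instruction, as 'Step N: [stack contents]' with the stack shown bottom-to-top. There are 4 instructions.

Step 1: [10]
Step 2: [10, 10]
Step 3: [10, 10, -8]
Step 4: [10, -8, 10]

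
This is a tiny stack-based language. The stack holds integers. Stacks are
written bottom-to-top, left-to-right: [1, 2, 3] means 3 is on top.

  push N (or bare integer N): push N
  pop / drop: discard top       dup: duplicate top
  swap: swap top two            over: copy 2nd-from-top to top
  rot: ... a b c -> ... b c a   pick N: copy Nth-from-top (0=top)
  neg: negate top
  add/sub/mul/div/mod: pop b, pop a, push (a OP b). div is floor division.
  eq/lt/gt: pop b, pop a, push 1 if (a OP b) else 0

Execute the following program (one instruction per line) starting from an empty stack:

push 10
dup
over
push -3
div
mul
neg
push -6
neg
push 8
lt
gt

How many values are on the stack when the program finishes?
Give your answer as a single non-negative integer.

Answer: 2

Derivation:
After 'push 10': stack = [10] (depth 1)
After 'dup': stack = [10, 10] (depth 2)
After 'over': stack = [10, 10, 10] (depth 3)
After 'push -3': stack = [10, 10, 10, -3] (depth 4)
After 'div': stack = [10, 10, -4] (depth 3)
After 'mul': stack = [10, -40] (depth 2)
After 'neg': stack = [10, 40] (depth 2)
After 'push -6': stack = [10, 40, -6] (depth 3)
After 'neg': stack = [10, 40, 6] (depth 3)
After 'push 8': stack = [10, 40, 6, 8] (depth 4)
After 'lt': stack = [10, 40, 1] (depth 3)
After 'gt': stack = [10, 1] (depth 2)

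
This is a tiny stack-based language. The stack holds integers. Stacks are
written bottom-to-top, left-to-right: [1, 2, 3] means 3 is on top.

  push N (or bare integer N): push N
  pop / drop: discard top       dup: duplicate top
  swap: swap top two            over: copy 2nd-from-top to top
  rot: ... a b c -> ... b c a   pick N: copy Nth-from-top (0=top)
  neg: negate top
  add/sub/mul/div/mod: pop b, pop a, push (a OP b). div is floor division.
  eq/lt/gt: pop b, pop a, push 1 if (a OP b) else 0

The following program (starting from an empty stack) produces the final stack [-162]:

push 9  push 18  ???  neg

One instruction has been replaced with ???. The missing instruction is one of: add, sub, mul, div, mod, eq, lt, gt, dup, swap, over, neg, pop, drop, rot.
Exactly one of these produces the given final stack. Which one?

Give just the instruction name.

Answer: mul

Derivation:
Stack before ???: [9, 18]
Stack after ???:  [162]
The instruction that transforms [9, 18] -> [162] is: mul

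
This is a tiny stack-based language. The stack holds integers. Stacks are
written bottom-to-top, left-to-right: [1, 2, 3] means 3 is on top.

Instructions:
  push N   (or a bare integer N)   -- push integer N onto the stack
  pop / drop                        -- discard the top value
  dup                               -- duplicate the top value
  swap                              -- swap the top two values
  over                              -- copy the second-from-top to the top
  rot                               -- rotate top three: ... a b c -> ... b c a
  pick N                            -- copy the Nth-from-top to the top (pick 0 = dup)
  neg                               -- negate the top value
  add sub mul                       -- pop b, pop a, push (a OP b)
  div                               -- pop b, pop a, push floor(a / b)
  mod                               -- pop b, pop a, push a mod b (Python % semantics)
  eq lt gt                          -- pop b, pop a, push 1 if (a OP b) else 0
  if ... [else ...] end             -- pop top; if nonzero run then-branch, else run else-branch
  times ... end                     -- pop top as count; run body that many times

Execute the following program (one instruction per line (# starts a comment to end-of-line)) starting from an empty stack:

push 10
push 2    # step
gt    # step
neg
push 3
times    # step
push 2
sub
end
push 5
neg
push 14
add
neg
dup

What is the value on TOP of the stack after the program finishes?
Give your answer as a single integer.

After 'push 10': [10]
After 'push 2': [10, 2]
After 'gt': [1]
After 'neg': [-1]
After 'push 3': [-1, 3]
After 'times': [-1]
After 'push 2': [-1, 2]
After 'sub': [-3]
After 'push 2': [-3, 2]
After 'sub': [-5]
After 'push 2': [-5, 2]
After 'sub': [-7]
After 'push 5': [-7, 5]
After 'neg': [-7, -5]
After 'push 14': [-7, -5, 14]
After 'add': [-7, 9]
After 'neg': [-7, -9]
After 'dup': [-7, -9, -9]

Answer: -9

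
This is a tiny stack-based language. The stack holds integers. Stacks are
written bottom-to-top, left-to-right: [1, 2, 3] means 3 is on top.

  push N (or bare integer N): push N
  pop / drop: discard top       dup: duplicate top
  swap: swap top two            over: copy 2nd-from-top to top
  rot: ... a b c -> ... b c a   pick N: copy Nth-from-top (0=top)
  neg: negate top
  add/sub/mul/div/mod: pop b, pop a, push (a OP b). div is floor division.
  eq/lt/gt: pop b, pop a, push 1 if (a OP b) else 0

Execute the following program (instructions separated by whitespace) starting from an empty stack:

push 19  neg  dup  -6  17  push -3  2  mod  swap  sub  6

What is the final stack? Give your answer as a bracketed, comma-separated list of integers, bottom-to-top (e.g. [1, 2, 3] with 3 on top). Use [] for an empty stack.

Answer: [-19, -19, -6, -16, 6]

Derivation:
After 'push 19': [19]
After 'neg': [-19]
After 'dup': [-19, -19]
After 'push -6': [-19, -19, -6]
After 'push 17': [-19, -19, -6, 17]
After 'push -3': [-19, -19, -6, 17, -3]
After 'push 2': [-19, -19, -6, 17, -3, 2]
After 'mod': [-19, -19, -6, 17, 1]
After 'swap': [-19, -19, -6, 1, 17]
After 'sub': [-19, -19, -6, -16]
After 'push 6': [-19, -19, -6, -16, 6]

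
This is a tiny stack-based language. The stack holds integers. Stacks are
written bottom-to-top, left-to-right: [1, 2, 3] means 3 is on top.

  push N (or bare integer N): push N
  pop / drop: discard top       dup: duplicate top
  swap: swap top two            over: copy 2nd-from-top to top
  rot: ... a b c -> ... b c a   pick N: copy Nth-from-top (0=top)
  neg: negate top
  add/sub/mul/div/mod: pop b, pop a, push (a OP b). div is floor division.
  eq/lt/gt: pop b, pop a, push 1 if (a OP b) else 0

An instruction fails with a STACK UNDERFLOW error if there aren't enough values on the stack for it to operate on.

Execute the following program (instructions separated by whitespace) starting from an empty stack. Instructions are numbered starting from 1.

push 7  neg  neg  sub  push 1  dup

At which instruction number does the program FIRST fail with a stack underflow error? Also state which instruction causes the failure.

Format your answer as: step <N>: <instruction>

Answer: step 4: sub

Derivation:
Step 1 ('push 7'): stack = [7], depth = 1
Step 2 ('neg'): stack = [-7], depth = 1
Step 3 ('neg'): stack = [7], depth = 1
Step 4 ('sub'): needs 2 value(s) but depth is 1 — STACK UNDERFLOW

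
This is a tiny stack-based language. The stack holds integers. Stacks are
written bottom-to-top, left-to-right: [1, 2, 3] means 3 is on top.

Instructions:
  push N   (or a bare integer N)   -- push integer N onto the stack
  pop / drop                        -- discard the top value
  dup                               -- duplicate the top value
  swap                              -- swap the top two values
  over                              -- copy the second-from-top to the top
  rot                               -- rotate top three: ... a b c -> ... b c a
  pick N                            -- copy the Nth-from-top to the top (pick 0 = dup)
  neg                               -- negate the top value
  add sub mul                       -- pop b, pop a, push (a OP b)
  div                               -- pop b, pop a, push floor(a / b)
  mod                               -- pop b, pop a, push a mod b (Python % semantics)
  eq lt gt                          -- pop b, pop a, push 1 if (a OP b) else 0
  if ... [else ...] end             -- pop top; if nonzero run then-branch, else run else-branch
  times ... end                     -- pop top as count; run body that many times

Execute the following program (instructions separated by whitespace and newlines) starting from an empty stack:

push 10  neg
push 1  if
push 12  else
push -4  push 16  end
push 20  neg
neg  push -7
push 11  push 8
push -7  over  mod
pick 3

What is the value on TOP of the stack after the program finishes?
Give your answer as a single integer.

After 'push 10': [10]
After 'neg': [-10]
After 'push 1': [-10, 1]
After 'if': [-10]
After 'push 12': [-10, 12]
After 'push 20': [-10, 12, 20]
After 'neg': [-10, 12, -20]
After 'neg': [-10, 12, 20]
After 'push -7': [-10, 12, 20, -7]
After 'push 11': [-10, 12, 20, -7, 11]
After 'push 8': [-10, 12, 20, -7, 11, 8]
After 'push -7': [-10, 12, 20, -7, 11, 8, -7]
After 'over': [-10, 12, 20, -7, 11, 8, -7, 8]
After 'mod': [-10, 12, 20, -7, 11, 8, 1]
After 'pick 3': [-10, 12, 20, -7, 11, 8, 1, -7]

Answer: -7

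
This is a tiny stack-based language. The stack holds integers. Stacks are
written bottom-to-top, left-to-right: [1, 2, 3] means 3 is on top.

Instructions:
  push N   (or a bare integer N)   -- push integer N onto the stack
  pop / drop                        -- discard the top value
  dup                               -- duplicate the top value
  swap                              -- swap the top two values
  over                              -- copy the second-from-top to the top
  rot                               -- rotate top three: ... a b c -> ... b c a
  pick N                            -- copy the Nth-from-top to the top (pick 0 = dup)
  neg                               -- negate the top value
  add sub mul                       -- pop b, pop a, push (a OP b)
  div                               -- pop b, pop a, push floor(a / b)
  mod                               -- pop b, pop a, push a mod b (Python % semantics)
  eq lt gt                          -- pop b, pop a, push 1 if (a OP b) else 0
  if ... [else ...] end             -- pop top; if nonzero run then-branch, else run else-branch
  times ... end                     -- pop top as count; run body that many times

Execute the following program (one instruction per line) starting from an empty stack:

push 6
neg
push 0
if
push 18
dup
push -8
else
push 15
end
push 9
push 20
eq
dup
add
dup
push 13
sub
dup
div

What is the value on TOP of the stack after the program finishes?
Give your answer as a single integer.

After 'push 6': [6]
After 'neg': [-6]
After 'push 0': [-6, 0]
After 'if': [-6]
After 'push 15': [-6, 15]
After 'push 9': [-6, 15, 9]
After 'push 20': [-6, 15, 9, 20]
After 'eq': [-6, 15, 0]
After 'dup': [-6, 15, 0, 0]
After 'add': [-6, 15, 0]
After 'dup': [-6, 15, 0, 0]
After 'push 13': [-6, 15, 0, 0, 13]
After 'sub': [-6, 15, 0, -13]
After 'dup': [-6, 15, 0, -13, -13]
After 'div': [-6, 15, 0, 1]

Answer: 1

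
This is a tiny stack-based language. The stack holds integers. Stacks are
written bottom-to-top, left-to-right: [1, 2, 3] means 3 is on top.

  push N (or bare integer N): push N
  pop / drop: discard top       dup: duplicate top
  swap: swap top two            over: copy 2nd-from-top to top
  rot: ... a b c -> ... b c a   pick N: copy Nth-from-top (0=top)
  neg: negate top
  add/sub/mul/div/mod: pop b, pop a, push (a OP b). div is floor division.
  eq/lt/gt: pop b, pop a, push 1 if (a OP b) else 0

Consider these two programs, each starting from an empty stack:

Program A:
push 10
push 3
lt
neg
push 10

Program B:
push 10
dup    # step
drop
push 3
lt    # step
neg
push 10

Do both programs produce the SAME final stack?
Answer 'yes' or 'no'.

Program A trace:
  After 'push 10': [10]
  After 'push 3': [10, 3]
  After 'lt': [0]
  After 'neg': [0]
  After 'push 10': [0, 10]
Program A final stack: [0, 10]

Program B trace:
  After 'push 10': [10]
  After 'dup': [10, 10]
  After 'drop': [10]
  After 'push 3': [10, 3]
  After 'lt': [0]
  After 'neg': [0]
  After 'push 10': [0, 10]
Program B final stack: [0, 10]
Same: yes

Answer: yes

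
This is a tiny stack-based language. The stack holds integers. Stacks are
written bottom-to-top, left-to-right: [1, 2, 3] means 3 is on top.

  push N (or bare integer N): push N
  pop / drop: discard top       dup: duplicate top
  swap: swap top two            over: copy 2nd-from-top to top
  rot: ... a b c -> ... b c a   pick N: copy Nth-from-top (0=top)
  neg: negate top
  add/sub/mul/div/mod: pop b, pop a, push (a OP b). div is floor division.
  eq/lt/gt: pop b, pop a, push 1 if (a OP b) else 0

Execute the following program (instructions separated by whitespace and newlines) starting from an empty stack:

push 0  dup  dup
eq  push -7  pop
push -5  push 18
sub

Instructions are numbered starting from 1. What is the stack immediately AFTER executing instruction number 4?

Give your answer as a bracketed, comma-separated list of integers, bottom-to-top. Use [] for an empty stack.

Answer: [0, 1]

Derivation:
Step 1 ('push 0'): [0]
Step 2 ('dup'): [0, 0]
Step 3 ('dup'): [0, 0, 0]
Step 4 ('eq'): [0, 1]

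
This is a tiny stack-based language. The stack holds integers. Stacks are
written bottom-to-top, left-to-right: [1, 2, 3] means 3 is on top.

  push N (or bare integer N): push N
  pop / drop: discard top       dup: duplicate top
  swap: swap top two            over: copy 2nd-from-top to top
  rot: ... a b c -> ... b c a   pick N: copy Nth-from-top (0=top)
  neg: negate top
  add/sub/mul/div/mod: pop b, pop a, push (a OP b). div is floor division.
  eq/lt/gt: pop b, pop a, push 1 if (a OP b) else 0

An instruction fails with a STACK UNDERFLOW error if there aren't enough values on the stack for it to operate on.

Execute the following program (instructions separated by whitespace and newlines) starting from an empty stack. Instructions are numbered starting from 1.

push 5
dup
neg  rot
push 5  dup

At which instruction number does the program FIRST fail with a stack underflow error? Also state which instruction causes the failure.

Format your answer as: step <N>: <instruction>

Answer: step 4: rot

Derivation:
Step 1 ('push 5'): stack = [5], depth = 1
Step 2 ('dup'): stack = [5, 5], depth = 2
Step 3 ('neg'): stack = [5, -5], depth = 2
Step 4 ('rot'): needs 3 value(s) but depth is 2 — STACK UNDERFLOW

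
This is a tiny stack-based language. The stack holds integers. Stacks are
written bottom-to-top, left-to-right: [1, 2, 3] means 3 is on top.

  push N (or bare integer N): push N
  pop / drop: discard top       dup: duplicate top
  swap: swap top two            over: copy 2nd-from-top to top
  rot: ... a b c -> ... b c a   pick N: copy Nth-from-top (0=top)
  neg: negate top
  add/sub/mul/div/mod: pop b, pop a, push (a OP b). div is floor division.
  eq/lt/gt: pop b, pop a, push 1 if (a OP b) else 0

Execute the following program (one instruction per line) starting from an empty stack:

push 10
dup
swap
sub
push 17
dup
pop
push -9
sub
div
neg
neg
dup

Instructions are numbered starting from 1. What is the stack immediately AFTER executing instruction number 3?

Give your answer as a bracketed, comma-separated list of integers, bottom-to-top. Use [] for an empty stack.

Step 1 ('push 10'): [10]
Step 2 ('dup'): [10, 10]
Step 3 ('swap'): [10, 10]

Answer: [10, 10]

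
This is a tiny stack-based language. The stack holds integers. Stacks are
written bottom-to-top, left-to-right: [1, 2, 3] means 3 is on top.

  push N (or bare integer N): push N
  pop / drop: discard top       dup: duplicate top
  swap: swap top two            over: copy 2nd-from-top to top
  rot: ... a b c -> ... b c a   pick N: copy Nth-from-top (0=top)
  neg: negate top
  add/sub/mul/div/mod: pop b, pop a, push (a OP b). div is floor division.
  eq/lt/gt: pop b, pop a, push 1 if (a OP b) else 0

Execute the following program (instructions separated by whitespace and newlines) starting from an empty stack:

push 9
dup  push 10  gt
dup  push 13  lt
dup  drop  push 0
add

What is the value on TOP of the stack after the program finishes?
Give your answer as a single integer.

Answer: 1

Derivation:
After 'push 9': [9]
After 'dup': [9, 9]
After 'push 10': [9, 9, 10]
After 'gt': [9, 0]
After 'dup': [9, 0, 0]
After 'push 13': [9, 0, 0, 13]
After 'lt': [9, 0, 1]
After 'dup': [9, 0, 1, 1]
After 'drop': [9, 0, 1]
After 'push 0': [9, 0, 1, 0]
After 'add': [9, 0, 1]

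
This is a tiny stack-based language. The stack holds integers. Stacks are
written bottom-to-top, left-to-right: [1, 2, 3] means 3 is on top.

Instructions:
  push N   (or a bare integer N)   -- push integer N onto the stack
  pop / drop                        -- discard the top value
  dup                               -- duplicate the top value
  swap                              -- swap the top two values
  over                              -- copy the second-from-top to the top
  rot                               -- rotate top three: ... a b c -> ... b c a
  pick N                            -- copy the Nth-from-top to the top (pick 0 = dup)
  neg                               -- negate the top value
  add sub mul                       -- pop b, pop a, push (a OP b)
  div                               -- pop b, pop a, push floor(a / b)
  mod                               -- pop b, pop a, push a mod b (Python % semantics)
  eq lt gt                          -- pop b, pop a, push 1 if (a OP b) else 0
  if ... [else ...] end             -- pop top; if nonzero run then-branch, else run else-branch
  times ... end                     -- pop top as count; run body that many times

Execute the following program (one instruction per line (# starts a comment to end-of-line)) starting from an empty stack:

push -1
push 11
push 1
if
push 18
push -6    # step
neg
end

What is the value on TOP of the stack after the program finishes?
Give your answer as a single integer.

After 'push -1': [-1]
After 'push 11': [-1, 11]
After 'push 1': [-1, 11, 1]
After 'if': [-1, 11]
After 'push 18': [-1, 11, 18]
After 'push -6': [-1, 11, 18, -6]
After 'neg': [-1, 11, 18, 6]

Answer: 6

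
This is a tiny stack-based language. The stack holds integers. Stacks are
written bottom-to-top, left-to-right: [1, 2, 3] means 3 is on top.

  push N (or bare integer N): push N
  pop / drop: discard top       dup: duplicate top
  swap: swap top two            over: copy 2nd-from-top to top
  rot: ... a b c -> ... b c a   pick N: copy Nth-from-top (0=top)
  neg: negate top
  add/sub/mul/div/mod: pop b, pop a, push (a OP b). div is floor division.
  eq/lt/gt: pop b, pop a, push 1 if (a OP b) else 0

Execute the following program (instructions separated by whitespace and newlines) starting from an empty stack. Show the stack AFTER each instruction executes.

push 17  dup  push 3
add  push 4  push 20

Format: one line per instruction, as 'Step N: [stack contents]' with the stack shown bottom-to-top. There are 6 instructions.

Step 1: [17]
Step 2: [17, 17]
Step 3: [17, 17, 3]
Step 4: [17, 20]
Step 5: [17, 20, 4]
Step 6: [17, 20, 4, 20]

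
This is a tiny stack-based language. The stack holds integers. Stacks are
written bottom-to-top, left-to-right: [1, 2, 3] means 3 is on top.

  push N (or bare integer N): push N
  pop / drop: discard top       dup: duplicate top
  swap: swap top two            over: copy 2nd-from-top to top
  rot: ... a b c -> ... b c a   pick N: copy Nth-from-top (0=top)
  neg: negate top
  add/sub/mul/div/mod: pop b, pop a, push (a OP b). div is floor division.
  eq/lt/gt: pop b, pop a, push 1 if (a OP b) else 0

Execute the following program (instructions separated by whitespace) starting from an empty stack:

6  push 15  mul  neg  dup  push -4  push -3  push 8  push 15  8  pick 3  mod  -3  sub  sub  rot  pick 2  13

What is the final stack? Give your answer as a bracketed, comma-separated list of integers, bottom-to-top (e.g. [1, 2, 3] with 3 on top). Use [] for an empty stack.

After 'push 6': [6]
After 'push 15': [6, 15]
After 'mul': [90]
After 'neg': [-90]
After 'dup': [-90, -90]
After 'push -4': [-90, -90, -4]
After 'push -3': [-90, -90, -4, -3]
After 'push 8': [-90, -90, -4, -3, 8]
After 'push 15': [-90, -90, -4, -3, 8, 15]
After 'push 8': [-90, -90, -4, -3, 8, 15, 8]
After 'pick 3': [-90, -90, -4, -3, 8, 15, 8, -3]
After 'mod': [-90, -90, -4, -3, 8, 15, -1]
After 'push -3': [-90, -90, -4, -3, 8, 15, -1, -3]
After 'sub': [-90, -90, -4, -3, 8, 15, 2]
After 'sub': [-90, -90, -4, -3, 8, 13]
After 'rot': [-90, -90, -4, 8, 13, -3]
After 'pick 2': [-90, -90, -4, 8, 13, -3, 8]
After 'push 13': [-90, -90, -4, 8, 13, -3, 8, 13]

Answer: [-90, -90, -4, 8, 13, -3, 8, 13]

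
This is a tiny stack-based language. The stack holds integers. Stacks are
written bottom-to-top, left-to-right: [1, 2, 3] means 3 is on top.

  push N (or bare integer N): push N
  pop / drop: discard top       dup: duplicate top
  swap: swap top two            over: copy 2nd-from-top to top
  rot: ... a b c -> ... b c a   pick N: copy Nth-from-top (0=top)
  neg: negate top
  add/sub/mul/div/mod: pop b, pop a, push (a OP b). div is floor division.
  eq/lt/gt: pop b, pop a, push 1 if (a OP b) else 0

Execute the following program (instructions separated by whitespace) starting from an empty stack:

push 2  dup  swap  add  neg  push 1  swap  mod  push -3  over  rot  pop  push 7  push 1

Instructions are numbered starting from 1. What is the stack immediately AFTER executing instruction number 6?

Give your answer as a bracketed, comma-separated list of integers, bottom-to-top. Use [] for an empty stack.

Answer: [-4, 1]

Derivation:
Step 1 ('push 2'): [2]
Step 2 ('dup'): [2, 2]
Step 3 ('swap'): [2, 2]
Step 4 ('add'): [4]
Step 5 ('neg'): [-4]
Step 6 ('push 1'): [-4, 1]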